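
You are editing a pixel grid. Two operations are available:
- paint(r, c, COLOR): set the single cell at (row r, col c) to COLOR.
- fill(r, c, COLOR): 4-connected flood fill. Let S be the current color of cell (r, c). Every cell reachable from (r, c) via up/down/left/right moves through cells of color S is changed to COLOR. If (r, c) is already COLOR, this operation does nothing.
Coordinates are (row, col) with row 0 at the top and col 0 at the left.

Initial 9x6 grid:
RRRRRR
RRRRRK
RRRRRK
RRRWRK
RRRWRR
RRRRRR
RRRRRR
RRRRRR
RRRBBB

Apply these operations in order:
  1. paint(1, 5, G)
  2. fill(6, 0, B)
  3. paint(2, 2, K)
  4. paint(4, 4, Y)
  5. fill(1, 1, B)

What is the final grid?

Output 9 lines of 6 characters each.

Answer: BBBBBB
BBBBBG
BBKBBK
BBBWBK
BBBWYB
BBBBBB
BBBBBB
BBBBBB
BBBBBB

Derivation:
After op 1 paint(1,5,G):
RRRRRR
RRRRRG
RRRRRK
RRRWRK
RRRWRR
RRRRRR
RRRRRR
RRRRRR
RRRBBB
After op 2 fill(6,0,B) [46 cells changed]:
BBBBBB
BBBBBG
BBBBBK
BBBWBK
BBBWBB
BBBBBB
BBBBBB
BBBBBB
BBBBBB
After op 3 paint(2,2,K):
BBBBBB
BBBBBG
BBKBBK
BBBWBK
BBBWBB
BBBBBB
BBBBBB
BBBBBB
BBBBBB
After op 4 paint(4,4,Y):
BBBBBB
BBBBBG
BBKBBK
BBBWBK
BBBWYB
BBBBBB
BBBBBB
BBBBBB
BBBBBB
After op 5 fill(1,1,B) [0 cells changed]:
BBBBBB
BBBBBG
BBKBBK
BBBWBK
BBBWYB
BBBBBB
BBBBBB
BBBBBB
BBBBBB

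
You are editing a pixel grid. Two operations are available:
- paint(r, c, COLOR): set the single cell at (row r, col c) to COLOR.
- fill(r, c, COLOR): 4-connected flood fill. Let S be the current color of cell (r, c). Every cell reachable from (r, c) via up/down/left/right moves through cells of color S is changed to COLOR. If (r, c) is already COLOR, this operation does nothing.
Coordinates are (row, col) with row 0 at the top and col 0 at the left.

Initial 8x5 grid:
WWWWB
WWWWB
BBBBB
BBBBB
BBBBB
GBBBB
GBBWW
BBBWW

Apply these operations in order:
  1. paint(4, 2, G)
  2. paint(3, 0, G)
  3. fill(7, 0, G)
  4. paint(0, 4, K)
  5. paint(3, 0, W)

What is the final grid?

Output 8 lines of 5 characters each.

After op 1 paint(4,2,G):
WWWWB
WWWWB
BBBBB
BBBBB
BBGBB
GBBBB
GBBWW
BBBWW
After op 2 paint(3,0,G):
WWWWB
WWWWB
BBBBB
GBBBB
BBGBB
GBBBB
GBBWW
BBBWW
After op 3 fill(7,0,G) [24 cells changed]:
WWWWG
WWWWG
GGGGG
GGGGG
GGGGG
GGGGG
GGGWW
GGGWW
After op 4 paint(0,4,K):
WWWWK
WWWWG
GGGGG
GGGGG
GGGGG
GGGGG
GGGWW
GGGWW
After op 5 paint(3,0,W):
WWWWK
WWWWG
GGGGG
WGGGG
GGGGG
GGGGG
GGGWW
GGGWW

Answer: WWWWK
WWWWG
GGGGG
WGGGG
GGGGG
GGGGG
GGGWW
GGGWW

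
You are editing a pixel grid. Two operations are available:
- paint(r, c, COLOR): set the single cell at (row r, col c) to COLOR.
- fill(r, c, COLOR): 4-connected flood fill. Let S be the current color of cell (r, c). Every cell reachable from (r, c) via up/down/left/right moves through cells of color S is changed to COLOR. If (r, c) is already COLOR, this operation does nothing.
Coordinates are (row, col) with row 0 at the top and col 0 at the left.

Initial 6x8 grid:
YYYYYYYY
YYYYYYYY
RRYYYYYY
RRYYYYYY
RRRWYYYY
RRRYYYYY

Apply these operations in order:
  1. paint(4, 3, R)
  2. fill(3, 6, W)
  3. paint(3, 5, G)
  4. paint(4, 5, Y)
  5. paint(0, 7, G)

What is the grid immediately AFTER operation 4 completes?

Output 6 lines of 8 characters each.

After op 1 paint(4,3,R):
YYYYYYYY
YYYYYYYY
RRYYYYYY
RRYYYYYY
RRRRYYYY
RRRYYYYY
After op 2 fill(3,6,W) [37 cells changed]:
WWWWWWWW
WWWWWWWW
RRWWWWWW
RRWWWWWW
RRRRWWWW
RRRWWWWW
After op 3 paint(3,5,G):
WWWWWWWW
WWWWWWWW
RRWWWWWW
RRWWWGWW
RRRRWWWW
RRRWWWWW
After op 4 paint(4,5,Y):
WWWWWWWW
WWWWWWWW
RRWWWWWW
RRWWWGWW
RRRRWYWW
RRRWWWWW

Answer: WWWWWWWW
WWWWWWWW
RRWWWWWW
RRWWWGWW
RRRRWYWW
RRRWWWWW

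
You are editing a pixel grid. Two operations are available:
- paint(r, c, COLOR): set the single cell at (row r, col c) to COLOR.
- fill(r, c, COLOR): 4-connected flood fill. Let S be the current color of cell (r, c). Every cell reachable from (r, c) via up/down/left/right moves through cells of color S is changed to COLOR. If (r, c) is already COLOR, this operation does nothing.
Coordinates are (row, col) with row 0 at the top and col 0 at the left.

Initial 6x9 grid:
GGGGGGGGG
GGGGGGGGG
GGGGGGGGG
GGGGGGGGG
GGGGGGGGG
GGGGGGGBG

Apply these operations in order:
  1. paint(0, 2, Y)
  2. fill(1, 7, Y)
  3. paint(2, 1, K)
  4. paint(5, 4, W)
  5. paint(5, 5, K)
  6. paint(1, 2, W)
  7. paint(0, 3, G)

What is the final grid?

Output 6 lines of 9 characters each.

After op 1 paint(0,2,Y):
GGYGGGGGG
GGGGGGGGG
GGGGGGGGG
GGGGGGGGG
GGGGGGGGG
GGGGGGGBG
After op 2 fill(1,7,Y) [52 cells changed]:
YYYYYYYYY
YYYYYYYYY
YYYYYYYYY
YYYYYYYYY
YYYYYYYYY
YYYYYYYBY
After op 3 paint(2,1,K):
YYYYYYYYY
YYYYYYYYY
YKYYYYYYY
YYYYYYYYY
YYYYYYYYY
YYYYYYYBY
After op 4 paint(5,4,W):
YYYYYYYYY
YYYYYYYYY
YKYYYYYYY
YYYYYYYYY
YYYYYYYYY
YYYYWYYBY
After op 5 paint(5,5,K):
YYYYYYYYY
YYYYYYYYY
YKYYYYYYY
YYYYYYYYY
YYYYYYYYY
YYYYWKYBY
After op 6 paint(1,2,W):
YYYYYYYYY
YYWYYYYYY
YKYYYYYYY
YYYYYYYYY
YYYYYYYYY
YYYYWKYBY
After op 7 paint(0,3,G):
YYYGYYYYY
YYWYYYYYY
YKYYYYYYY
YYYYYYYYY
YYYYYYYYY
YYYYWKYBY

Answer: YYYGYYYYY
YYWYYYYYY
YKYYYYYYY
YYYYYYYYY
YYYYYYYYY
YYYYWKYBY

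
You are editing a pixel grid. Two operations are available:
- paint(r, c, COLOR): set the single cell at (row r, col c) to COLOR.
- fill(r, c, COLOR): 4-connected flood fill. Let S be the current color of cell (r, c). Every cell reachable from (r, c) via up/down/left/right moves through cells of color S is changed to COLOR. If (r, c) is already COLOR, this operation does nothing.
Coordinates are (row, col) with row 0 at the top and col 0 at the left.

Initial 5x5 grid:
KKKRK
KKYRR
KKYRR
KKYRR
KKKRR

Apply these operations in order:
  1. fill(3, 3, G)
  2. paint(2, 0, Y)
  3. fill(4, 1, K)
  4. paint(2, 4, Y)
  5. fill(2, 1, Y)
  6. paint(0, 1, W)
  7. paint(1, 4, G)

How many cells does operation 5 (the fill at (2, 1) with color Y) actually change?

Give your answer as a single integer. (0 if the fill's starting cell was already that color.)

After op 1 fill(3,3,G) [9 cells changed]:
KKKGK
KKYGG
KKYGG
KKYGG
KKKGG
After op 2 paint(2,0,Y):
KKKGK
KKYGG
YKYGG
KKYGG
KKKGG
After op 3 fill(4,1,K) [0 cells changed]:
KKKGK
KKYGG
YKYGG
KKYGG
KKKGG
After op 4 paint(2,4,Y):
KKKGK
KKYGG
YKYGY
KKYGG
KKKGG
After op 5 fill(2,1,Y) [11 cells changed]:
YYYGK
YYYGG
YYYGY
YYYGG
YYYGG

Answer: 11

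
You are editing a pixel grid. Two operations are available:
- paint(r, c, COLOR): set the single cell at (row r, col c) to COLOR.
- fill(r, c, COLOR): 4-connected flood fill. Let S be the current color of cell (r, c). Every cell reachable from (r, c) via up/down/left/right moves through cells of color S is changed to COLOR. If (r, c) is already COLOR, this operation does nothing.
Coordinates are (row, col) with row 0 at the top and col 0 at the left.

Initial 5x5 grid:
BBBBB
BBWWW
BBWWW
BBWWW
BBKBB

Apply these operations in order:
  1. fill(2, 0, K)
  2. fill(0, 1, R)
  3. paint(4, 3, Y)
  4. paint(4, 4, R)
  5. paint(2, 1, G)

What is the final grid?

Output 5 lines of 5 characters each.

After op 1 fill(2,0,K) [13 cells changed]:
KKKKK
KKWWW
KKWWW
KKWWW
KKKBB
After op 2 fill(0,1,R) [14 cells changed]:
RRRRR
RRWWW
RRWWW
RRWWW
RRRBB
After op 3 paint(4,3,Y):
RRRRR
RRWWW
RRWWW
RRWWW
RRRYB
After op 4 paint(4,4,R):
RRRRR
RRWWW
RRWWW
RRWWW
RRRYR
After op 5 paint(2,1,G):
RRRRR
RRWWW
RGWWW
RRWWW
RRRYR

Answer: RRRRR
RRWWW
RGWWW
RRWWW
RRRYR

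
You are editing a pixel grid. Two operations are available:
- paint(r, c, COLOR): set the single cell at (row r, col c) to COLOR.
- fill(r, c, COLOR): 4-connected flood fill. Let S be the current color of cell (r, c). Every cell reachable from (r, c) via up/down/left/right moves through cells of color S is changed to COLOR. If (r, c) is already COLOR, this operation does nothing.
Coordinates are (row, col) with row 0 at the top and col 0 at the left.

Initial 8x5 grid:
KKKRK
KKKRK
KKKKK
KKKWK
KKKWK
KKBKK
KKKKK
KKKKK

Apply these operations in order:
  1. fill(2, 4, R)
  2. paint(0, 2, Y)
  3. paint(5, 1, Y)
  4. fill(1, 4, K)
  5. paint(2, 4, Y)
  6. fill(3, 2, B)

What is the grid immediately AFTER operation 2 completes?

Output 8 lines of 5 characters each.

After op 1 fill(2,4,R) [35 cells changed]:
RRRRR
RRRRR
RRRRR
RRRWR
RRRWR
RRBRR
RRRRR
RRRRR
After op 2 paint(0,2,Y):
RRYRR
RRRRR
RRRRR
RRRWR
RRRWR
RRBRR
RRRRR
RRRRR

Answer: RRYRR
RRRRR
RRRRR
RRRWR
RRRWR
RRBRR
RRRRR
RRRRR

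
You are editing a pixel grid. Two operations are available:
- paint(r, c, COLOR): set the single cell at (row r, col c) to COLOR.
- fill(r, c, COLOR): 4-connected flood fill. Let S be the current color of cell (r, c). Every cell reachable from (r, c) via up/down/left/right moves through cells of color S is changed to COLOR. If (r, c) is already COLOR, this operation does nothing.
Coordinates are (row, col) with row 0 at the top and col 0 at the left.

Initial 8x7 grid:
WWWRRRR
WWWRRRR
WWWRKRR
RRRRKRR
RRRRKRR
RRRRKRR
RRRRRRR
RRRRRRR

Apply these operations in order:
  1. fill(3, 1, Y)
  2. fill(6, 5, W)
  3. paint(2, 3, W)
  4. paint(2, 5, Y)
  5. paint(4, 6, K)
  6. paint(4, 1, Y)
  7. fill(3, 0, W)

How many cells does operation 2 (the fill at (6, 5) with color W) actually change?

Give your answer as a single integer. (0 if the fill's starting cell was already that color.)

Answer: 43

Derivation:
After op 1 fill(3,1,Y) [43 cells changed]:
WWWYYYY
WWWYYYY
WWWYKYY
YYYYKYY
YYYYKYY
YYYYKYY
YYYYYYY
YYYYYYY
After op 2 fill(6,5,W) [43 cells changed]:
WWWWWWW
WWWWWWW
WWWWKWW
WWWWKWW
WWWWKWW
WWWWKWW
WWWWWWW
WWWWWWW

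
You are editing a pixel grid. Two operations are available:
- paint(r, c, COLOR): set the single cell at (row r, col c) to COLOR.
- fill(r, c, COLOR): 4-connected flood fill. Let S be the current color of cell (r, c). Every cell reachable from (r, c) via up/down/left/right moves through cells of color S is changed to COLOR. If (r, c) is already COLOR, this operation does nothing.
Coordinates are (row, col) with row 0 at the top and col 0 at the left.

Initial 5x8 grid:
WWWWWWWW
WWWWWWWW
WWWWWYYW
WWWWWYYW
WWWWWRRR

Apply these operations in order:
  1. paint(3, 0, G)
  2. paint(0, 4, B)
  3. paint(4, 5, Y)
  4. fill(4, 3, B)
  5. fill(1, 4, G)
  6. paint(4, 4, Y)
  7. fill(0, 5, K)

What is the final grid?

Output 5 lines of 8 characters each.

Answer: KKKKKKKK
KKKKKKKK
KKKKKYYK
KKKKKYYK
KKKKYYRR

Derivation:
After op 1 paint(3,0,G):
WWWWWWWW
WWWWWWWW
WWWWWYYW
GWWWWYYW
WWWWWRRR
After op 2 paint(0,4,B):
WWWWBWWW
WWWWWWWW
WWWWWYYW
GWWWWYYW
WWWWWRRR
After op 3 paint(4,5,Y):
WWWWBWWW
WWWWWWWW
WWWWWYYW
GWWWWYYW
WWWWWYRR
After op 4 fill(4,3,B) [31 cells changed]:
BBBBBBBB
BBBBBBBB
BBBBBYYB
GBBBBYYB
BBBBBYRR
After op 5 fill(1,4,G) [32 cells changed]:
GGGGGGGG
GGGGGGGG
GGGGGYYG
GGGGGYYG
GGGGGYRR
After op 6 paint(4,4,Y):
GGGGGGGG
GGGGGGGG
GGGGGYYG
GGGGGYYG
GGGGYYRR
After op 7 fill(0,5,K) [32 cells changed]:
KKKKKKKK
KKKKKKKK
KKKKKYYK
KKKKKYYK
KKKKYYRR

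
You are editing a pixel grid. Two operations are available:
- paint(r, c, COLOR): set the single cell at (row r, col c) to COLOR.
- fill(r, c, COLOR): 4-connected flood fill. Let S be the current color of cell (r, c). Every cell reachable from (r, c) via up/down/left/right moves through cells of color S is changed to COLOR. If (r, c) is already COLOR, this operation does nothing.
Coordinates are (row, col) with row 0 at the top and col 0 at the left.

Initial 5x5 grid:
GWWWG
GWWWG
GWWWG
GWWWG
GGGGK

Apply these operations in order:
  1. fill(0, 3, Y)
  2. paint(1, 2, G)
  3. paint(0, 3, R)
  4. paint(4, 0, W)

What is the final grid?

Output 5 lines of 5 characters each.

After op 1 fill(0,3,Y) [12 cells changed]:
GYYYG
GYYYG
GYYYG
GYYYG
GGGGK
After op 2 paint(1,2,G):
GYYYG
GYGYG
GYYYG
GYYYG
GGGGK
After op 3 paint(0,3,R):
GYYRG
GYGYG
GYYYG
GYYYG
GGGGK
After op 4 paint(4,0,W):
GYYRG
GYGYG
GYYYG
GYYYG
WGGGK

Answer: GYYRG
GYGYG
GYYYG
GYYYG
WGGGK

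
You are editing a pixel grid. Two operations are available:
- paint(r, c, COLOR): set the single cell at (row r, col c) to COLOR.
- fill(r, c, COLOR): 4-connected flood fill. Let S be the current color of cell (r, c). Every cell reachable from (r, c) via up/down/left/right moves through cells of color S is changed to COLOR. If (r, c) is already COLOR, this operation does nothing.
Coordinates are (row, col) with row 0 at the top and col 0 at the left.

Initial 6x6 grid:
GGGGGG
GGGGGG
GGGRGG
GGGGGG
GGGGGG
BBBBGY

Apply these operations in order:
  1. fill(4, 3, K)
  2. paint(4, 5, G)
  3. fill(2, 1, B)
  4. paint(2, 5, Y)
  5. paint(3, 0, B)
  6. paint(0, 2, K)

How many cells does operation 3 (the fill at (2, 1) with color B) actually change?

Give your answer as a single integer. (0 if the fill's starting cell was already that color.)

After op 1 fill(4,3,K) [30 cells changed]:
KKKKKK
KKKKKK
KKKRKK
KKKKKK
KKKKKK
BBBBKY
After op 2 paint(4,5,G):
KKKKKK
KKKKKK
KKKRKK
KKKKKK
KKKKKG
BBBBKY
After op 3 fill(2,1,B) [29 cells changed]:
BBBBBB
BBBBBB
BBBRBB
BBBBBB
BBBBBG
BBBBBY

Answer: 29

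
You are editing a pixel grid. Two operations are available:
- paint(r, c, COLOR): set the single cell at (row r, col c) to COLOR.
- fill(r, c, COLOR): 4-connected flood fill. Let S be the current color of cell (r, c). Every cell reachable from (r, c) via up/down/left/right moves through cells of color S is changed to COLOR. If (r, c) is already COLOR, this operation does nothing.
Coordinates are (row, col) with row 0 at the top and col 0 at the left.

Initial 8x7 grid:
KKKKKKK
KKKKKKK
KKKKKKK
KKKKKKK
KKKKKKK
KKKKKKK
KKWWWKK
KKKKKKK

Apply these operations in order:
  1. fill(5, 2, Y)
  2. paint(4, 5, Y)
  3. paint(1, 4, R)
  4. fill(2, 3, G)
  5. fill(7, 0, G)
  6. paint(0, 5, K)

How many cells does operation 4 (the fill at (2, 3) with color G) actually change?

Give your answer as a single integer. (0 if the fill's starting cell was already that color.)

After op 1 fill(5,2,Y) [53 cells changed]:
YYYYYYY
YYYYYYY
YYYYYYY
YYYYYYY
YYYYYYY
YYYYYYY
YYWWWYY
YYYYYYY
After op 2 paint(4,5,Y):
YYYYYYY
YYYYYYY
YYYYYYY
YYYYYYY
YYYYYYY
YYYYYYY
YYWWWYY
YYYYYYY
After op 3 paint(1,4,R):
YYYYYYY
YYYYRYY
YYYYYYY
YYYYYYY
YYYYYYY
YYYYYYY
YYWWWYY
YYYYYYY
After op 4 fill(2,3,G) [52 cells changed]:
GGGGGGG
GGGGRGG
GGGGGGG
GGGGGGG
GGGGGGG
GGGGGGG
GGWWWGG
GGGGGGG

Answer: 52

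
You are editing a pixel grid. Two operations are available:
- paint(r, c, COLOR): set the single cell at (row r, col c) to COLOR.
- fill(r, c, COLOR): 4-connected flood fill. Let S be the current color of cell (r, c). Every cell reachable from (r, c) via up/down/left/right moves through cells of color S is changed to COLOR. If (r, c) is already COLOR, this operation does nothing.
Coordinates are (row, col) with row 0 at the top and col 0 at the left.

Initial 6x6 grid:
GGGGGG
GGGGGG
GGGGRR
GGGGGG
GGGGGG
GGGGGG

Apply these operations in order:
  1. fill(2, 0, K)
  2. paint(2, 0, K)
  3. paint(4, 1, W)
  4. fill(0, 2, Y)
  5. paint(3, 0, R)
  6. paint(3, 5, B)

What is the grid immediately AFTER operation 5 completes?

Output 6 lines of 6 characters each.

After op 1 fill(2,0,K) [34 cells changed]:
KKKKKK
KKKKKK
KKKKRR
KKKKKK
KKKKKK
KKKKKK
After op 2 paint(2,0,K):
KKKKKK
KKKKKK
KKKKRR
KKKKKK
KKKKKK
KKKKKK
After op 3 paint(4,1,W):
KKKKKK
KKKKKK
KKKKRR
KKKKKK
KWKKKK
KKKKKK
After op 4 fill(0,2,Y) [33 cells changed]:
YYYYYY
YYYYYY
YYYYRR
YYYYYY
YWYYYY
YYYYYY
After op 5 paint(3,0,R):
YYYYYY
YYYYYY
YYYYRR
RYYYYY
YWYYYY
YYYYYY

Answer: YYYYYY
YYYYYY
YYYYRR
RYYYYY
YWYYYY
YYYYYY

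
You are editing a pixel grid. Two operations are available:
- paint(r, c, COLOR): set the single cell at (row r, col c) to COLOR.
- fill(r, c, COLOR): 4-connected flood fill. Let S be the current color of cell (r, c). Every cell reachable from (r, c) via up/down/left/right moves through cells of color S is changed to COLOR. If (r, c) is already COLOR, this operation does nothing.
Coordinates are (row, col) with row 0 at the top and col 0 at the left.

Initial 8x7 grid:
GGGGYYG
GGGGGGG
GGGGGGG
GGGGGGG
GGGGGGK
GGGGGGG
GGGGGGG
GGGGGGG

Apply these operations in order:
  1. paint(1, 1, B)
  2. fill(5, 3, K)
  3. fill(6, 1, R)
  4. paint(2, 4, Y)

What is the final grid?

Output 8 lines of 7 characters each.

Answer: RRRRYYR
RBRRRRR
RRRRYRR
RRRRRRR
RRRRRRR
RRRRRRR
RRRRRRR
RRRRRRR

Derivation:
After op 1 paint(1,1,B):
GGGGYYG
GBGGGGG
GGGGGGG
GGGGGGG
GGGGGGK
GGGGGGG
GGGGGGG
GGGGGGG
After op 2 fill(5,3,K) [52 cells changed]:
KKKKYYK
KBKKKKK
KKKKKKK
KKKKKKK
KKKKKKK
KKKKKKK
KKKKKKK
KKKKKKK
After op 3 fill(6,1,R) [53 cells changed]:
RRRRYYR
RBRRRRR
RRRRRRR
RRRRRRR
RRRRRRR
RRRRRRR
RRRRRRR
RRRRRRR
After op 4 paint(2,4,Y):
RRRRYYR
RBRRRRR
RRRRYRR
RRRRRRR
RRRRRRR
RRRRRRR
RRRRRRR
RRRRRRR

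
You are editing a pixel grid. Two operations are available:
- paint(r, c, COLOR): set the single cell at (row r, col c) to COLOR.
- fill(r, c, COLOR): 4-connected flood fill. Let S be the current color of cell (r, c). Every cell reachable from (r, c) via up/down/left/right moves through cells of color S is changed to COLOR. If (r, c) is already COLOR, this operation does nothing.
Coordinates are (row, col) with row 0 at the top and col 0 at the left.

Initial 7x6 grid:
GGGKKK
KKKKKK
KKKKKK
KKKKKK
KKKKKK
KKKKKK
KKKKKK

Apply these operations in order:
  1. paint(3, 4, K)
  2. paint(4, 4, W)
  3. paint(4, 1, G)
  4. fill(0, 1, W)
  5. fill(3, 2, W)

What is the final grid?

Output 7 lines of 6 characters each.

Answer: WWWWWW
WWWWWW
WWWWWW
WWWWWW
WGWWWW
WWWWWW
WWWWWW

Derivation:
After op 1 paint(3,4,K):
GGGKKK
KKKKKK
KKKKKK
KKKKKK
KKKKKK
KKKKKK
KKKKKK
After op 2 paint(4,4,W):
GGGKKK
KKKKKK
KKKKKK
KKKKKK
KKKKWK
KKKKKK
KKKKKK
After op 3 paint(4,1,G):
GGGKKK
KKKKKK
KKKKKK
KKKKKK
KGKKWK
KKKKKK
KKKKKK
After op 4 fill(0,1,W) [3 cells changed]:
WWWKKK
KKKKKK
KKKKKK
KKKKKK
KGKKWK
KKKKKK
KKKKKK
After op 5 fill(3,2,W) [37 cells changed]:
WWWWWW
WWWWWW
WWWWWW
WWWWWW
WGWWWW
WWWWWW
WWWWWW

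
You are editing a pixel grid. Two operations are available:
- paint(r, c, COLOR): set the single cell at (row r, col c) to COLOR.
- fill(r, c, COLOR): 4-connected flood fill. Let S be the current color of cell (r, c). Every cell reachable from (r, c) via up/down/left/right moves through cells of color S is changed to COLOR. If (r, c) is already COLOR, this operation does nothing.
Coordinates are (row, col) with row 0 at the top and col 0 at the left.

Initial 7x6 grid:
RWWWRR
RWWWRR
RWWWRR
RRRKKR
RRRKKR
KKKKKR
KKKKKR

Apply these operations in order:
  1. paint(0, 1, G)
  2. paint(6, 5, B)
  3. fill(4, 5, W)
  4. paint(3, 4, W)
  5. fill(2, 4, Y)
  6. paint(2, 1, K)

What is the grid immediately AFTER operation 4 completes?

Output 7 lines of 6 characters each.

Answer: RGWWWW
RWWWWW
RWWWWW
RRRKWW
RRRKKW
KKKKKW
KKKKKB

Derivation:
After op 1 paint(0,1,G):
RGWWRR
RWWWRR
RWWWRR
RRRKKR
RRRKKR
KKKKKR
KKKKKR
After op 2 paint(6,5,B):
RGWWRR
RWWWRR
RWWWRR
RRRKKR
RRRKKR
KKKKKR
KKKKKB
After op 3 fill(4,5,W) [9 cells changed]:
RGWWWW
RWWWWW
RWWWWW
RRRKKW
RRRKKW
KKKKKW
KKKKKB
After op 4 paint(3,4,W):
RGWWWW
RWWWWW
RWWWWW
RRRKWW
RRRKKW
KKKKKW
KKKKKB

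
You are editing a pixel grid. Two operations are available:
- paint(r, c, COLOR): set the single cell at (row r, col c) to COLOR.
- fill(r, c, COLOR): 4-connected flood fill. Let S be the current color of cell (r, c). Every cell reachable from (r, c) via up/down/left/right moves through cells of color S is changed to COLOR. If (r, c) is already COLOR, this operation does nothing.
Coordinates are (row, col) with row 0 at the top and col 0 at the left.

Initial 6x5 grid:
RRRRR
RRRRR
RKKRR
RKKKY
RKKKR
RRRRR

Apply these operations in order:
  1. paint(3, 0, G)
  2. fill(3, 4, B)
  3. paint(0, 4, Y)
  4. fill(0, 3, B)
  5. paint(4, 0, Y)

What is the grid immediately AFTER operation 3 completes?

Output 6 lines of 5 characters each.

Answer: RRRRY
RRRRR
RKKRR
GKKKB
RKKKR
RRRRR

Derivation:
After op 1 paint(3,0,G):
RRRRR
RRRRR
RKKRR
GKKKY
RKKKR
RRRRR
After op 2 fill(3,4,B) [1 cells changed]:
RRRRR
RRRRR
RKKRR
GKKKB
RKKKR
RRRRR
After op 3 paint(0,4,Y):
RRRRY
RRRRR
RKKRR
GKKKB
RKKKR
RRRRR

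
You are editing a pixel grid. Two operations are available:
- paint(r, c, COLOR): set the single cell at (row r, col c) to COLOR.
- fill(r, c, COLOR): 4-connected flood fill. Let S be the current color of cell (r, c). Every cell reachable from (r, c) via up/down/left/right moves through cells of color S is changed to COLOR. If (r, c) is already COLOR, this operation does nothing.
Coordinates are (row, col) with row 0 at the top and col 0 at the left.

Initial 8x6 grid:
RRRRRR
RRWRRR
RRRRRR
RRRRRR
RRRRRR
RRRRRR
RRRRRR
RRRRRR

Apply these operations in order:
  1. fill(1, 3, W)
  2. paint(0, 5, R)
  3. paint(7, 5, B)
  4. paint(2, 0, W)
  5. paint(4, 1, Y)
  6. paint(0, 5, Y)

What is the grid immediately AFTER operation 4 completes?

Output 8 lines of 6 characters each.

After op 1 fill(1,3,W) [47 cells changed]:
WWWWWW
WWWWWW
WWWWWW
WWWWWW
WWWWWW
WWWWWW
WWWWWW
WWWWWW
After op 2 paint(0,5,R):
WWWWWR
WWWWWW
WWWWWW
WWWWWW
WWWWWW
WWWWWW
WWWWWW
WWWWWW
After op 3 paint(7,5,B):
WWWWWR
WWWWWW
WWWWWW
WWWWWW
WWWWWW
WWWWWW
WWWWWW
WWWWWB
After op 4 paint(2,0,W):
WWWWWR
WWWWWW
WWWWWW
WWWWWW
WWWWWW
WWWWWW
WWWWWW
WWWWWB

Answer: WWWWWR
WWWWWW
WWWWWW
WWWWWW
WWWWWW
WWWWWW
WWWWWW
WWWWWB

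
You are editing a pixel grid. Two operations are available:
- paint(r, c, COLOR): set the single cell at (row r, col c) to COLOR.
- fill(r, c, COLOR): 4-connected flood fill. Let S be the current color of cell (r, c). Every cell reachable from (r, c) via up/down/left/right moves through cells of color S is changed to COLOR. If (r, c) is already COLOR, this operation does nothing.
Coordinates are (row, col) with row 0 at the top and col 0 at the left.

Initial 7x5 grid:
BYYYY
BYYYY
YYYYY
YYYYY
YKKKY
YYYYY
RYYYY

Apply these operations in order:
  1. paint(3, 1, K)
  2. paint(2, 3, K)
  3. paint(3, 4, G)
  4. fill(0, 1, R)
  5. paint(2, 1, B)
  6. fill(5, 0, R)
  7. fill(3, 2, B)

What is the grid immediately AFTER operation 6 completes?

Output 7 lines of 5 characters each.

Answer: BRRRR
BRRRR
RBRKR
RKRRG
RKKKR
RRRRR
RRRRR

Derivation:
After op 1 paint(3,1,K):
BYYYY
BYYYY
YYYYY
YKYYY
YKKKY
YYYYY
RYYYY
After op 2 paint(2,3,K):
BYYYY
BYYYY
YYYKY
YKYYY
YKKKY
YYYYY
RYYYY
After op 3 paint(3,4,G):
BYYYY
BYYYY
YYYKY
YKYYG
YKKKY
YYYYY
RYYYY
After op 4 fill(0,1,R) [26 cells changed]:
BRRRR
BRRRR
RRRKR
RKRRG
RKKKR
RRRRR
RRRRR
After op 5 paint(2,1,B):
BRRRR
BRRRR
RBRKR
RKRRG
RKKKR
RRRRR
RRRRR
After op 6 fill(5,0,R) [0 cells changed]:
BRRRR
BRRRR
RBRKR
RKRRG
RKKKR
RRRRR
RRRRR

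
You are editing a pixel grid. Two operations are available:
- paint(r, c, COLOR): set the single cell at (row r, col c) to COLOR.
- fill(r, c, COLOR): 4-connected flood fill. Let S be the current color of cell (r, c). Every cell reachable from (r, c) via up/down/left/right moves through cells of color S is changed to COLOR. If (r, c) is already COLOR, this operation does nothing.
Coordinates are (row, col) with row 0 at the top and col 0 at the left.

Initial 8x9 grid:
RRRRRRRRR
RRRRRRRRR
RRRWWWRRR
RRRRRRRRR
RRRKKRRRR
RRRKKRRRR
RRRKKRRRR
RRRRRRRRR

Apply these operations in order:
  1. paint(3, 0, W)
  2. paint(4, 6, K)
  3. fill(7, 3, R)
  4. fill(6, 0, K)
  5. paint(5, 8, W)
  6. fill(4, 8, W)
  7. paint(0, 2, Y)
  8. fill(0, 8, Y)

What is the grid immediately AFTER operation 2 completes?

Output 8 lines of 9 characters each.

After op 1 paint(3,0,W):
RRRRRRRRR
RRRRRRRRR
RRRWWWRRR
WRRRRRRRR
RRRKKRRRR
RRRKKRRRR
RRRKKRRRR
RRRRRRRRR
After op 2 paint(4,6,K):
RRRRRRRRR
RRRRRRRRR
RRRWWWRRR
WRRRRRRRR
RRRKKRKRR
RRRKKRRRR
RRRKKRRRR
RRRRRRRRR

Answer: RRRRRRRRR
RRRRRRRRR
RRRWWWRRR
WRRRRRRRR
RRRKKRKRR
RRRKKRRRR
RRRKKRRRR
RRRRRRRRR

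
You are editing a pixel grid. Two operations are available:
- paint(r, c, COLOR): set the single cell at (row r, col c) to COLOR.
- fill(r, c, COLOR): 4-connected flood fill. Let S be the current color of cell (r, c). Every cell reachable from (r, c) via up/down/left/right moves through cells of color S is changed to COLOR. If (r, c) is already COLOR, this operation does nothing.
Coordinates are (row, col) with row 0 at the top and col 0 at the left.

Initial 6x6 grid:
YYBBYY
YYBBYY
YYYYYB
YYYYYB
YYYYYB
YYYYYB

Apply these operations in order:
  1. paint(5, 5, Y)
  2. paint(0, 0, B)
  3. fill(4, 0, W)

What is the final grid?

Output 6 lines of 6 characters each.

Answer: BWBBWW
WWBBWW
WWWWWB
WWWWWB
WWWWWB
WWWWWW

Derivation:
After op 1 paint(5,5,Y):
YYBBYY
YYBBYY
YYYYYB
YYYYYB
YYYYYB
YYYYYY
After op 2 paint(0,0,B):
BYBBYY
YYBBYY
YYYYYB
YYYYYB
YYYYYB
YYYYYY
After op 3 fill(4,0,W) [28 cells changed]:
BWBBWW
WWBBWW
WWWWWB
WWWWWB
WWWWWB
WWWWWW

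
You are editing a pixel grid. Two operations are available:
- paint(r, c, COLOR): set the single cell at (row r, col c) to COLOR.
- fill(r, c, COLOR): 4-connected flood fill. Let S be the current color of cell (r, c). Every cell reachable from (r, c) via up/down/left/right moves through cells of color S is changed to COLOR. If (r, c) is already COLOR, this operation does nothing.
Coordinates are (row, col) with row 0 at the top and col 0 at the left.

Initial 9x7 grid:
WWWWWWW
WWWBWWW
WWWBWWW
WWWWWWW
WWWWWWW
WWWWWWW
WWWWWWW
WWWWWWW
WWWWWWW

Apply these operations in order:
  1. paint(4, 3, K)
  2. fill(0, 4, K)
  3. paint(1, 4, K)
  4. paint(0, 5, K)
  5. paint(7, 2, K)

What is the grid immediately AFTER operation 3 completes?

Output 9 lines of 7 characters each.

Answer: KKKKKKK
KKKBKKK
KKKBKKK
KKKKKKK
KKKKKKK
KKKKKKK
KKKKKKK
KKKKKKK
KKKKKKK

Derivation:
After op 1 paint(4,3,K):
WWWWWWW
WWWBWWW
WWWBWWW
WWWWWWW
WWWKWWW
WWWWWWW
WWWWWWW
WWWWWWW
WWWWWWW
After op 2 fill(0,4,K) [60 cells changed]:
KKKKKKK
KKKBKKK
KKKBKKK
KKKKKKK
KKKKKKK
KKKKKKK
KKKKKKK
KKKKKKK
KKKKKKK
After op 3 paint(1,4,K):
KKKKKKK
KKKBKKK
KKKBKKK
KKKKKKK
KKKKKKK
KKKKKKK
KKKKKKK
KKKKKKK
KKKKKKK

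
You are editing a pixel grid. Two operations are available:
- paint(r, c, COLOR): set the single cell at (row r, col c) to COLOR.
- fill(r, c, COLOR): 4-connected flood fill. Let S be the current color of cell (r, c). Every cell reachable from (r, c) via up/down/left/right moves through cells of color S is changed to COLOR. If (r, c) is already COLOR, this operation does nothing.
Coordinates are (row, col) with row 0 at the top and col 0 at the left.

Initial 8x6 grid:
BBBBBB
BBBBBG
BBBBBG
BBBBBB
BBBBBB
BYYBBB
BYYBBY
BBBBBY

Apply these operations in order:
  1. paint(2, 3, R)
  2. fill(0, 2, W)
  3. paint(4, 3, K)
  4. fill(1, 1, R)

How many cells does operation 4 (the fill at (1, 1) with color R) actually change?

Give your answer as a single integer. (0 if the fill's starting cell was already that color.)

After op 1 paint(2,3,R):
BBBBBB
BBBBBG
BBBRBG
BBBBBB
BBBBBB
BYYBBB
BYYBBY
BBBBBY
After op 2 fill(0,2,W) [39 cells changed]:
WWWWWW
WWWWWG
WWWRWG
WWWWWW
WWWWWW
WYYWWW
WYYWWY
WWWWWY
After op 3 paint(4,3,K):
WWWWWW
WWWWWG
WWWRWG
WWWWWW
WWWKWW
WYYWWW
WYYWWY
WWWWWY
After op 4 fill(1,1,R) [38 cells changed]:
RRRRRR
RRRRRG
RRRRRG
RRRRRR
RRRKRR
RYYRRR
RYYRRY
RRRRRY

Answer: 38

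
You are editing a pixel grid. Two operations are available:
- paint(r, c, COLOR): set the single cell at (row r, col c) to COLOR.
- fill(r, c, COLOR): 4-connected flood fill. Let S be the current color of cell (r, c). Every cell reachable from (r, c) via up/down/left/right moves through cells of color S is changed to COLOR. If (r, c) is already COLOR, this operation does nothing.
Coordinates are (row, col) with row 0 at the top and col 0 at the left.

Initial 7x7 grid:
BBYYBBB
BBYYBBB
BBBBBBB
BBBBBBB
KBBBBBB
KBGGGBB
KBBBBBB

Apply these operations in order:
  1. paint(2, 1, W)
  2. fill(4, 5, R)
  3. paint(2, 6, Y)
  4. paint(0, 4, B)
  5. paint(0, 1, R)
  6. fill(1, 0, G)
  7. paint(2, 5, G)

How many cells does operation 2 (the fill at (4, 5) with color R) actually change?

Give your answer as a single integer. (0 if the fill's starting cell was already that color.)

Answer: 38

Derivation:
After op 1 paint(2,1,W):
BBYYBBB
BBYYBBB
BWBBBBB
BBBBBBB
KBBBBBB
KBGGGBB
KBBBBBB
After op 2 fill(4,5,R) [38 cells changed]:
RRYYRRR
RRYYRRR
RWRRRRR
RRRRRRR
KRRRRRR
KRGGGRR
KRRRRRR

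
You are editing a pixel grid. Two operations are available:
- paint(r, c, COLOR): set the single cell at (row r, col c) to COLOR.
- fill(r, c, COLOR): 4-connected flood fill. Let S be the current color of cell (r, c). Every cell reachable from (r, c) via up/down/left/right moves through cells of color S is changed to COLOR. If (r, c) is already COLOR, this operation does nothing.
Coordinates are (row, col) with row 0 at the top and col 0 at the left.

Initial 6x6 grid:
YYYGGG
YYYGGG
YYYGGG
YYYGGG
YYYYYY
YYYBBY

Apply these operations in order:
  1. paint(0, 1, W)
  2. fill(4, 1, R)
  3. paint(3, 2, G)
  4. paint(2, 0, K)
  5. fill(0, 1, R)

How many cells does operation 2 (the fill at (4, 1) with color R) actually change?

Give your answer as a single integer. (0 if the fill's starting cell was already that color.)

After op 1 paint(0,1,W):
YWYGGG
YYYGGG
YYYGGG
YYYGGG
YYYYYY
YYYBBY
After op 2 fill(4,1,R) [21 cells changed]:
RWRGGG
RRRGGG
RRRGGG
RRRGGG
RRRRRR
RRRBBR

Answer: 21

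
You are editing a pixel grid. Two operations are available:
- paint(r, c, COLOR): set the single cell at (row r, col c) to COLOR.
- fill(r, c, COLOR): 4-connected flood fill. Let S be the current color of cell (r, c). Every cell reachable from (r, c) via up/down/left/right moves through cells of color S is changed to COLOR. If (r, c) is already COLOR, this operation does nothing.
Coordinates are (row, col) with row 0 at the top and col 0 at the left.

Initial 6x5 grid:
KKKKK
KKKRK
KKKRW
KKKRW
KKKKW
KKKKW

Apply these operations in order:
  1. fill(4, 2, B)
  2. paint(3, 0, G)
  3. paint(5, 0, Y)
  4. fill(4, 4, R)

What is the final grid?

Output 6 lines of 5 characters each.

After op 1 fill(4,2,B) [23 cells changed]:
BBBBB
BBBRB
BBBRW
BBBRW
BBBBW
BBBBW
After op 2 paint(3,0,G):
BBBBB
BBBRB
BBBRW
GBBRW
BBBBW
BBBBW
After op 3 paint(5,0,Y):
BBBBB
BBBRB
BBBRW
GBBRW
BBBBW
YBBBW
After op 4 fill(4,4,R) [4 cells changed]:
BBBBB
BBBRB
BBBRR
GBBRR
BBBBR
YBBBR

Answer: BBBBB
BBBRB
BBBRR
GBBRR
BBBBR
YBBBR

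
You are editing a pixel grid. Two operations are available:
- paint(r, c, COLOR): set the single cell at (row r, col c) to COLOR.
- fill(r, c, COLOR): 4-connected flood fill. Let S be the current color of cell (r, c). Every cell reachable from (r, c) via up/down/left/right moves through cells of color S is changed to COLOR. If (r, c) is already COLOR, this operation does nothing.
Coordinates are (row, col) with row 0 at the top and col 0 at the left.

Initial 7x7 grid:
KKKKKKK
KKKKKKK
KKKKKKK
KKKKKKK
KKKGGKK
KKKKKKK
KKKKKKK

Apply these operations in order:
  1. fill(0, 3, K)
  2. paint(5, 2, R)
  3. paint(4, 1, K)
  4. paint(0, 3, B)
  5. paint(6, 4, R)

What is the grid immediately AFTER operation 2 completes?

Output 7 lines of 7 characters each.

Answer: KKKKKKK
KKKKKKK
KKKKKKK
KKKKKKK
KKKGGKK
KKRKKKK
KKKKKKK

Derivation:
After op 1 fill(0,3,K) [0 cells changed]:
KKKKKKK
KKKKKKK
KKKKKKK
KKKKKKK
KKKGGKK
KKKKKKK
KKKKKKK
After op 2 paint(5,2,R):
KKKKKKK
KKKKKKK
KKKKKKK
KKKKKKK
KKKGGKK
KKRKKKK
KKKKKKK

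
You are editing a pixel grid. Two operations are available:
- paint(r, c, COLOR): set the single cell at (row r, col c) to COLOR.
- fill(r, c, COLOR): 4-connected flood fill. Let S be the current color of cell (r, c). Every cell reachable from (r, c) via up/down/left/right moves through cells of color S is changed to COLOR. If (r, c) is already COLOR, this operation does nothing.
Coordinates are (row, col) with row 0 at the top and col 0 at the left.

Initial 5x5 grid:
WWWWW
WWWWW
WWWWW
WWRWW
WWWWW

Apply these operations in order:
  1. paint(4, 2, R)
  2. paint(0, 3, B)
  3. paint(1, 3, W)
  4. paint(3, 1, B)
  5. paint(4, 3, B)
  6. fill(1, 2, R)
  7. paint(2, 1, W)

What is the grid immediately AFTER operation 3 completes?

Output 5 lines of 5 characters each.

After op 1 paint(4,2,R):
WWWWW
WWWWW
WWWWW
WWRWW
WWRWW
After op 2 paint(0,3,B):
WWWBW
WWWWW
WWWWW
WWRWW
WWRWW
After op 3 paint(1,3,W):
WWWBW
WWWWW
WWWWW
WWRWW
WWRWW

Answer: WWWBW
WWWWW
WWWWW
WWRWW
WWRWW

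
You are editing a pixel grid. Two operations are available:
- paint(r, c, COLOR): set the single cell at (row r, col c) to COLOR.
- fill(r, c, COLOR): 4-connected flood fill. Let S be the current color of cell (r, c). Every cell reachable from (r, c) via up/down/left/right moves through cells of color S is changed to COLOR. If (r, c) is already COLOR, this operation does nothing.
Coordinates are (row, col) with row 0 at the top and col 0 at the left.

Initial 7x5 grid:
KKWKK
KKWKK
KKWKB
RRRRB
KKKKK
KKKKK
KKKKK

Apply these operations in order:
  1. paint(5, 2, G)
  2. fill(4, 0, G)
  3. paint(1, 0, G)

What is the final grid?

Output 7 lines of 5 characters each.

Answer: KKWKK
GKWKK
KKWKB
RRRRB
GGGGG
GGGGG
GGGGG

Derivation:
After op 1 paint(5,2,G):
KKWKK
KKWKK
KKWKB
RRRRB
KKKKK
KKGKK
KKKKK
After op 2 fill(4,0,G) [14 cells changed]:
KKWKK
KKWKK
KKWKB
RRRRB
GGGGG
GGGGG
GGGGG
After op 3 paint(1,0,G):
KKWKK
GKWKK
KKWKB
RRRRB
GGGGG
GGGGG
GGGGG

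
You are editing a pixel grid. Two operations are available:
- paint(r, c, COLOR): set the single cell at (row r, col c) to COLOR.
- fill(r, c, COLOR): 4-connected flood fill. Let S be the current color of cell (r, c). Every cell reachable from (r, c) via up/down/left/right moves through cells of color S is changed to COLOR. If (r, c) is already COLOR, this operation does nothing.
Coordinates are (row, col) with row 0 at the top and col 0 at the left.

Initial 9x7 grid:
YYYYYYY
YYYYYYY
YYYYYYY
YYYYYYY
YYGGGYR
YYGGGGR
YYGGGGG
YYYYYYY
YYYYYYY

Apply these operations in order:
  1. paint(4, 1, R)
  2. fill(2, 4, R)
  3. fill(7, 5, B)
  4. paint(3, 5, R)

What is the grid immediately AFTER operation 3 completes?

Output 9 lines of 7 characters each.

Answer: BBBBBBB
BBBBBBB
BBBBBBB
BBBBBBB
BBGGGBB
BBGGGGB
BBGGGGG
BBBBBBB
BBBBBBB

Derivation:
After op 1 paint(4,1,R):
YYYYYYY
YYYYYYY
YYYYYYY
YYYYYYY
YRGGGYR
YYGGGGR
YYGGGGG
YYYYYYY
YYYYYYY
After op 2 fill(2,4,R) [48 cells changed]:
RRRRRRR
RRRRRRR
RRRRRRR
RRRRRRR
RRGGGRR
RRGGGGR
RRGGGGG
RRRRRRR
RRRRRRR
After op 3 fill(7,5,B) [51 cells changed]:
BBBBBBB
BBBBBBB
BBBBBBB
BBBBBBB
BBGGGBB
BBGGGGB
BBGGGGG
BBBBBBB
BBBBBBB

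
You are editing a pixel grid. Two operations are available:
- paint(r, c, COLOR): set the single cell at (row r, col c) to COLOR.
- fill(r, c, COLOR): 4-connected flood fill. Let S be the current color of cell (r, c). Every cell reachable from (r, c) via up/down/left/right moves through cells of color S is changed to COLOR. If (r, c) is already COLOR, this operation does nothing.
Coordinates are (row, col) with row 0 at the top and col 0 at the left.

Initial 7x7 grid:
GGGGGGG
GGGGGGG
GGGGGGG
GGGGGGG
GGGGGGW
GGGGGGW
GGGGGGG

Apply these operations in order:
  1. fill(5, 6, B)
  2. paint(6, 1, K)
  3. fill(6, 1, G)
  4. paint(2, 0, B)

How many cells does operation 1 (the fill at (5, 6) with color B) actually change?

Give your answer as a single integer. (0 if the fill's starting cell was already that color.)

Answer: 2

Derivation:
After op 1 fill(5,6,B) [2 cells changed]:
GGGGGGG
GGGGGGG
GGGGGGG
GGGGGGG
GGGGGGB
GGGGGGB
GGGGGGG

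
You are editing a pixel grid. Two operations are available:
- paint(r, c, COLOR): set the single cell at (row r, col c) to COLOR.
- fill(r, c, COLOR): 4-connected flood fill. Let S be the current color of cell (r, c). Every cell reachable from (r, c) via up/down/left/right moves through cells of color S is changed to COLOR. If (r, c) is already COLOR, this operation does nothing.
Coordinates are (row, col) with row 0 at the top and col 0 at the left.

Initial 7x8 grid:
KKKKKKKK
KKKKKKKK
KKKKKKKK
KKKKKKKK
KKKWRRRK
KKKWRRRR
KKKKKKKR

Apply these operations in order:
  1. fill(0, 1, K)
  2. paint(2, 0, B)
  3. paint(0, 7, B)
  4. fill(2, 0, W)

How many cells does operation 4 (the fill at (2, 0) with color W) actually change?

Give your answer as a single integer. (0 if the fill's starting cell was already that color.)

Answer: 1

Derivation:
After op 1 fill(0,1,K) [0 cells changed]:
KKKKKKKK
KKKKKKKK
KKKKKKKK
KKKKKKKK
KKKWRRRK
KKKWRRRR
KKKKKKKR
After op 2 paint(2,0,B):
KKKKKKKK
KKKKKKKK
BKKKKKKK
KKKKKKKK
KKKWRRRK
KKKWRRRR
KKKKKKKR
After op 3 paint(0,7,B):
KKKKKKKB
KKKKKKKK
BKKKKKKK
KKKKKKKK
KKKWRRRK
KKKWRRRR
KKKKKKKR
After op 4 fill(2,0,W) [1 cells changed]:
KKKKKKKB
KKKKKKKK
WKKKKKKK
KKKKKKKK
KKKWRRRK
KKKWRRRR
KKKKKKKR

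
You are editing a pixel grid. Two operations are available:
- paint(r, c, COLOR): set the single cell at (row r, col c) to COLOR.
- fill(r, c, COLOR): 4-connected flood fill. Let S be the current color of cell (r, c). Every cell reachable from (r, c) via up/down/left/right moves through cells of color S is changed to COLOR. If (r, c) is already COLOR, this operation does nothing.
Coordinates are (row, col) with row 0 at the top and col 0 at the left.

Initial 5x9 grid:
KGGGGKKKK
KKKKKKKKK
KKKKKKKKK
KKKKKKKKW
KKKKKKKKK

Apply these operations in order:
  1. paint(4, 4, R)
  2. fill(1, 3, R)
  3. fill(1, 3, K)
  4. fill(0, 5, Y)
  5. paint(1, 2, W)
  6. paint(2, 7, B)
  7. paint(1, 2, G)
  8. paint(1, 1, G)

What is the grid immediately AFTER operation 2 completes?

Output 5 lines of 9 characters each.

Answer: RGGGGRRRR
RRRRRRRRR
RRRRRRRRR
RRRRRRRRW
RRRRRRRRR

Derivation:
After op 1 paint(4,4,R):
KGGGGKKKK
KKKKKKKKK
KKKKKKKKK
KKKKKKKKW
KKKKRKKKK
After op 2 fill(1,3,R) [39 cells changed]:
RGGGGRRRR
RRRRRRRRR
RRRRRRRRR
RRRRRRRRW
RRRRRRRRR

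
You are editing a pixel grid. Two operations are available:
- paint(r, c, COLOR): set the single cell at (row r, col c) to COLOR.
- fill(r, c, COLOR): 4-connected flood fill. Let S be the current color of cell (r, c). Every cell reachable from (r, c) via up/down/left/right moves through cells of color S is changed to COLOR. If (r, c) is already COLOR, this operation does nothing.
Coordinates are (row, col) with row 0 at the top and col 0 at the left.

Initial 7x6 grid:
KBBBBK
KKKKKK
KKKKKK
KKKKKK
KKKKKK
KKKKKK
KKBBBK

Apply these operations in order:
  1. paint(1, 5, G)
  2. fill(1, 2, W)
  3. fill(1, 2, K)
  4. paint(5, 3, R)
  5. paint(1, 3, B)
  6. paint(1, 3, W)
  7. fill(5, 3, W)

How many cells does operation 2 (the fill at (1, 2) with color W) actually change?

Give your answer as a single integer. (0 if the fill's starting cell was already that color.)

After op 1 paint(1,5,G):
KBBBBK
KKKKKG
KKKKKK
KKKKKK
KKKKKK
KKKKKK
KKBBBK
After op 2 fill(1,2,W) [33 cells changed]:
WBBBBK
WWWWWG
WWWWWW
WWWWWW
WWWWWW
WWWWWW
WWBBBW

Answer: 33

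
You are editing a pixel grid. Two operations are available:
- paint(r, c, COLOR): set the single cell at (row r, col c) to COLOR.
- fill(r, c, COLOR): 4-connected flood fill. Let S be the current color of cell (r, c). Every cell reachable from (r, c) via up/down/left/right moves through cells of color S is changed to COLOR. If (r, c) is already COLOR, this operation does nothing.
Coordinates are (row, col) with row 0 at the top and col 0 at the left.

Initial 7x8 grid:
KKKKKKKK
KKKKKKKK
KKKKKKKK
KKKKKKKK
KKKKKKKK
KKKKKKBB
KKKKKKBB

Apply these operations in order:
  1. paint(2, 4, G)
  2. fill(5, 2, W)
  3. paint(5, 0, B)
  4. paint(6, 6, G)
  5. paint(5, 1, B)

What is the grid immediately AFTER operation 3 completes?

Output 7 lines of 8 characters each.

After op 1 paint(2,4,G):
KKKKKKKK
KKKKKKKK
KKKKGKKK
KKKKKKKK
KKKKKKKK
KKKKKKBB
KKKKKKBB
After op 2 fill(5,2,W) [51 cells changed]:
WWWWWWWW
WWWWWWWW
WWWWGWWW
WWWWWWWW
WWWWWWWW
WWWWWWBB
WWWWWWBB
After op 3 paint(5,0,B):
WWWWWWWW
WWWWWWWW
WWWWGWWW
WWWWWWWW
WWWWWWWW
BWWWWWBB
WWWWWWBB

Answer: WWWWWWWW
WWWWWWWW
WWWWGWWW
WWWWWWWW
WWWWWWWW
BWWWWWBB
WWWWWWBB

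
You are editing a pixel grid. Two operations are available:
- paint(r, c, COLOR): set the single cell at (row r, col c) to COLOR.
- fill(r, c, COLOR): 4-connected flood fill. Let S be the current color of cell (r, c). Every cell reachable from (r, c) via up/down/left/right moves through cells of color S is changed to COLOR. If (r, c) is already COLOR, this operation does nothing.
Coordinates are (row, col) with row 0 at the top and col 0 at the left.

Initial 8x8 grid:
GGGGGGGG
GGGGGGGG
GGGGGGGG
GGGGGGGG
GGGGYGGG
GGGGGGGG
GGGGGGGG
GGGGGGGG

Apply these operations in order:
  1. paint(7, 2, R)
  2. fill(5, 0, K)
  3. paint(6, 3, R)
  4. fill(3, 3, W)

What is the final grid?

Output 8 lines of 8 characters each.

Answer: WWWWWWWW
WWWWWWWW
WWWWWWWW
WWWWWWWW
WWWWYWWW
WWWWWWWW
WWWRWWWW
WWRWWWWW

Derivation:
After op 1 paint(7,2,R):
GGGGGGGG
GGGGGGGG
GGGGGGGG
GGGGGGGG
GGGGYGGG
GGGGGGGG
GGGGGGGG
GGRGGGGG
After op 2 fill(5,0,K) [62 cells changed]:
KKKKKKKK
KKKKKKKK
KKKKKKKK
KKKKKKKK
KKKKYKKK
KKKKKKKK
KKKKKKKK
KKRKKKKK
After op 3 paint(6,3,R):
KKKKKKKK
KKKKKKKK
KKKKKKKK
KKKKKKKK
KKKKYKKK
KKKKKKKK
KKKRKKKK
KKRKKKKK
After op 4 fill(3,3,W) [61 cells changed]:
WWWWWWWW
WWWWWWWW
WWWWWWWW
WWWWWWWW
WWWWYWWW
WWWWWWWW
WWWRWWWW
WWRWWWWW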